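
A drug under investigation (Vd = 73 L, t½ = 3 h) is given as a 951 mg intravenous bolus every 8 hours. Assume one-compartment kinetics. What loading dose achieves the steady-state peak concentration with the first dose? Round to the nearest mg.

1129 mg

f = (1/2)^(8/3) ≈ 0.157490; accumulation ratio R = 1/(1−f) ≈ 1.18693.
Loading dose to hit Cmax,ss on first dose: D_load = D_maint·R ≈ 951 × 1.18693 ≈ 1128.77 mg.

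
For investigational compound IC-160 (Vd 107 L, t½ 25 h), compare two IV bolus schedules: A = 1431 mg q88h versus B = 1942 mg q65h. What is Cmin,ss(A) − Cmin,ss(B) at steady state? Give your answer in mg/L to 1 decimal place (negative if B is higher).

-2.3 mg/L

Regimen A: f = (1/2)^(88/25) ≈ 0.0872; Cmin,ss = (1431/107)·f/(1−f) ≈ 1.278 mg/L.
Regimen B: f = (1/2)^(65/25) ≈ 0.1649; Cmin,ss = (1942/107)·f/(1−f) ≈ 3.584 mg/L.
Difference ≈ 1.278 − 3.584 ≈ -2.306 mg/L.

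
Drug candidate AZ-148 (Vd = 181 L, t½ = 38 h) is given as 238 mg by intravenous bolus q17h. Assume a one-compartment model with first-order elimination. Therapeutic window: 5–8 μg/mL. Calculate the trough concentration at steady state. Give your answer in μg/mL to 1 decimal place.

3.6 μg/mL

k = ln2/t½ = ln2/38 ≈ 0.018241 h⁻¹; fraction remaining f = e^(−kτ) = e^(−0.018241×17) ≈ 0.7334.
Accumulation ratio R = 1/(1 − f) ≈ 1/0.2666 ≈ 3.7509.
Single-dose peak C₀ = D/Vd = 238/181 ≈ 1.315 μg/mL.
Steady-state peak Cmax,ss = C₀·R ≈ 1.315 × 3.7509 ≈ 4.932 μg/mL.
One interval later, Cmin,ss = Cmax,ss·e^(−kτ) ≈ 4.932 × 0.7334 ≈ 3.617 μg/mL.
Trough 3.6 μg/mL vs MEC 5 μg/mL: subtherapeutic.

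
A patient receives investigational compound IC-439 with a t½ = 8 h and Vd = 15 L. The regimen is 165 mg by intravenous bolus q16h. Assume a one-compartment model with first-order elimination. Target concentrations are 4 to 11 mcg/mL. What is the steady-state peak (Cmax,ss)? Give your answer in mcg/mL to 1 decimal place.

The dosing interval is 2 half-lives, so f = 2^(−2) = 0.25.
At steady state, R = 1/(1 − 0.25) = 4/3.
Single-dose peak C₀ = D/Vd = 165/15 = 11 mcg/mL.
Steady-state peak Cmax,ss = C₀·R = 11 × 4/3 ≈ 14.667 mcg/mL.
Peak 14.7 mcg/mL vs MTC 11 mcg/mL: exceeds toxic threshold.

14.7 mcg/mL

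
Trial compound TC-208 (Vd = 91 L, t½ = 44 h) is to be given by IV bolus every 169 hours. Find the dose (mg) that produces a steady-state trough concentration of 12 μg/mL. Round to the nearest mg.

τ/t½ = 169/44 ≈ 3.8409, so f = (1/2)^(169/44) ≈ 0.069786.
Cmin,ss = (D/Vd)·f/(1−f), so D = Cmin,ss·Vd·(1−f)/f.
D = 12 × 91 × (1−f)/f ≈ 12 × 91 × 13.32952 ≈ 14555.84 mg.

14556 mg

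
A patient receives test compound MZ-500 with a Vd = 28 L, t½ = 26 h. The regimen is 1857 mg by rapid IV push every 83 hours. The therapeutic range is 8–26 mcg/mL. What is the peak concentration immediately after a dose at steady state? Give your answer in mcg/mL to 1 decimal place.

Over one 83-h interval, 83/26 ≈ 3.1923 half-lives elapse, leaving f ≈ 0.1094 of each dose.
At steady state, accumulation factor R = 1/(1 − e^(−kτ)) ≈ 1.1228.
Single-dose peak C₀ = D/Vd = 1857/28 ≈ 66.321 mcg/mL.
Steady-state peak Cmax,ss = C₀·R ≈ 66.321 × 1.1228 ≈ 74.465 mcg/mL.
Peak 74.5 mcg/mL vs MTC 26 mcg/mL: exceeds toxic threshold.

74.5 mcg/mL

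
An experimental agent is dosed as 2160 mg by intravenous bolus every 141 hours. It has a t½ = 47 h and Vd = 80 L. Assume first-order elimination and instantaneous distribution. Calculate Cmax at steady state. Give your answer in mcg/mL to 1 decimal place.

30.9 mcg/mL

τ = 141 h = 3 half-lives, so f = (1/2)^3 = 0.125.
Accumulation ratio R = 1/(1 − f) = 1/0.875 = 8/7.
Single-dose peak C₀ = D/Vd = 2160/80 = 27 mcg/mL.
Steady-state peak Cmax,ss = C₀·R = 27 × 8/7 ≈ 30.857 mcg/mL.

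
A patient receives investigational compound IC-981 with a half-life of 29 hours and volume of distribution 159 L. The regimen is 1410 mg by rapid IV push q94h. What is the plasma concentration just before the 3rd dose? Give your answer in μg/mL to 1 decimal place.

1.0 μg/mL

f = (1/2)^(τ/t½) = (1/2)^(94/29) ≈ 0.1057.
C₀ = D/Vd = 1410/159 ≈ 8.868 μg/mL.
Before the 3rd dose, 2 doses have been given. Superposition: Cmin = C₀·(f + f²).
≈ 8.868 × (0.1057 + 0.0112) ≈ 8.868 × 0.1169 ≈ 1.037 μg/mL.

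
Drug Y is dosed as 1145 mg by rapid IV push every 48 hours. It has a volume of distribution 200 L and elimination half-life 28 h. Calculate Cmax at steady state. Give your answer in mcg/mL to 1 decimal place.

τ/t½ = 48/28 ≈ 1.7143, so fraction remaining f = (1/2)^(48/28) ≈ 0.3048.
At steady state, accumulation factor R = 1/(1 − e^(−kτ)) ≈ 1.4384.
Each bolus raises the concentration by D/Vd = 1145/200 ≈ 5.725 mcg/mL.
Cmax,ss = C₀/(1 − f) ≈ 5.725/0.6952 ≈ 8.235 mcg/mL.

8.2 mcg/mL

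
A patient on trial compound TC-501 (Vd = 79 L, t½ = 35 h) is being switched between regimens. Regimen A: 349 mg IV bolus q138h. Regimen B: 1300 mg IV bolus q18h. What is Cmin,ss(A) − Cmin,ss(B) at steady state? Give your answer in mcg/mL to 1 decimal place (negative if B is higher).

-38.1 mcg/mL

Regimen A: f = (1/2)^(138/35) ≈ 0.0650; Cmin,ss = (349/79)·f/(1−f) ≈ 0.307 mcg/mL.
Regimen B: f = (1/2)^(18/35) ≈ 0.7001; Cmin,ss = (1300/79)·f/(1−f) ≈ 38.415 mcg/mL.
Difference ≈ 0.307 − 38.415 ≈ -38.108 mcg/mL.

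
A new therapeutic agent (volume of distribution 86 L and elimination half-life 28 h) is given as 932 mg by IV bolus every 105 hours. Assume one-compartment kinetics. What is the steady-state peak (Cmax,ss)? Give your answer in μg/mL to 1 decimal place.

11.7 μg/mL

Over one 105-h interval, 105/28 ≈ 3.75 half-lives elapse, leaving f ≈ 0.0743 of each dose.
Accumulation ratio R = 1/(1 − f) ≈ 1/0.9257 ≈ 1.0803.
Each bolus raises the concentration by D/Vd = 932/86 ≈ 10.837 μg/mL.
Steady-state peak Cmax,ss = C₀·R ≈ 10.837 × 1.0803 ≈ 11.707 μg/mL.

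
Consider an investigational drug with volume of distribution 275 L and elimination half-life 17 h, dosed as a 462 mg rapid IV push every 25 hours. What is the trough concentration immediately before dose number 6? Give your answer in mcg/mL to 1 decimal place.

f = (1/2)^(τ/t½) = (1/2)^(25/17) ≈ 0.3608.
C₀ = D/Vd = 462/275 ≈ 1.680 mcg/mL.
Before the 6th dose, 5 doses have been given. Superposition: Cmin = C₀·(f + f² + … + f^5).
≈ 1.680 × (0.3608 + 0.1302 + 0.0470 + 0.0169 + 0.0061) ≈ 1.680 × 0.5610 ≈ 0.942 mcg/mL.

0.9 mcg/mL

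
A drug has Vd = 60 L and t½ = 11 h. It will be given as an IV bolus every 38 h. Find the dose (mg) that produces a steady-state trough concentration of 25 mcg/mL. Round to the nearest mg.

τ/t½ = 38/11 ≈ 3.4545, so f = (1/2)^(38/11) ≈ 0.091218.
Cmin,ss = (D/Vd)·f/(1−f), so D = Cmin,ss·Vd·(1−f)/f.
D = 25 × 60 × (1−f)/f ≈ 25 × 60 × 9.96275 ≈ 14944.12 mg.

14944 mg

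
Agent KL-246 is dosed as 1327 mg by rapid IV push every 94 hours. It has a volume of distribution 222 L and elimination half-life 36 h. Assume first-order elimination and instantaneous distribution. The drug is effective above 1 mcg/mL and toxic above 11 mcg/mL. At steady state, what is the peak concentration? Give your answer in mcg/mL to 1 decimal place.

Over one 94-h interval, 94/36 ≈ 2.6111 half-lives elapse, leaving f ≈ 0.1637 of each dose.
Accumulation ratio R = 1/(1 − f) ≈ 1/0.8363 ≈ 1.1957.
Single-dose peak C₀ = D/Vd = 1327/222 ≈ 5.977 mcg/mL.
Cmax,ss = C₀/(1 − f) ≈ 5.977/0.8363 ≈ 7.147 mcg/mL.
Peak 7.1 mcg/mL vs MTC 11 mcg/mL: below toxic threshold.

7.1 mcg/mL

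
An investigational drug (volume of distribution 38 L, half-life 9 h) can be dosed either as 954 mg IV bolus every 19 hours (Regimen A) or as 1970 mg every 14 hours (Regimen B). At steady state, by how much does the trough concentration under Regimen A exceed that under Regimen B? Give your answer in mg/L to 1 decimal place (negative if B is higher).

Regimen A: f = (1/2)^(19/9) ≈ 0.2315; Cmin,ss = (954/38)·f/(1−f) ≈ 7.563 mg/L.
Regimen B: f = (1/2)^(14/9) ≈ 0.3402; Cmin,ss = (1970/38)·f/(1−f) ≈ 26.730 mg/L.
Difference ≈ 7.563 − 26.730 ≈ -19.167 mg/L.

-19.2 mg/L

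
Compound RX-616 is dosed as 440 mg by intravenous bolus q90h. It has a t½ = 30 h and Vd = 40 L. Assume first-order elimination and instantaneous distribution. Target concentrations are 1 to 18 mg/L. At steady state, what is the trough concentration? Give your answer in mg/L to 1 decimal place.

The dosing interval is 3 half-lives, so f = 2^(−3) = 0.125.
Accumulation ratio R = 1/(1 − f) = 1/0.875 = 8/7.
Single-dose peak C₀ = D/Vd = 440/40 = 11 mg/L.
Steady-state peak Cmax,ss = C₀·R = 11 × 8/7 ≈ 12.571 mg/L.
Steady-state trough Cmin,ss = Cmax,ss·f ≈ 12.571 × 0.125 ≈ 1.571 mg/L.
Trough 1.6 mg/L vs MEC 1 mg/L: adequate.

1.6 mg/L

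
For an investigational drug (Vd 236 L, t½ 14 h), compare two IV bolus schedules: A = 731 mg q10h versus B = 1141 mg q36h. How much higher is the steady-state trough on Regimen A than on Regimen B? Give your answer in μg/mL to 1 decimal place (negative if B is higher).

3.9 μg/mL

Regimen A: f = (1/2)^(10/14) ≈ 0.6095; Cmin,ss = (731/236)·f/(1−f) ≈ 4.835 μg/mL.
Regimen B: f = (1/2)^(36/14) ≈ 0.1682; Cmin,ss = (1141/236)·f/(1−f) ≈ 0.978 μg/mL.
Difference ≈ 4.835 − 0.978 ≈ 3.857 μg/mL.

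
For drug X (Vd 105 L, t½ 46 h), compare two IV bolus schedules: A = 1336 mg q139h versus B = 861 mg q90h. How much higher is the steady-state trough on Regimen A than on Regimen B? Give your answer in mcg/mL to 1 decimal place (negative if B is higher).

Regimen A: f = (1/2)^(139/46) ≈ 0.1231; Cmin,ss = (1336/105)·f/(1−f) ≈ 1.786 mcg/mL.
Regimen B: f = (1/2)^(90/46) ≈ 0.2576; Cmin,ss = (861/105)·f/(1−f) ≈ 2.845 mcg/mL.
Difference ≈ 1.786 − 2.845 ≈ -1.059 mcg/mL.

-1.1 mcg/mL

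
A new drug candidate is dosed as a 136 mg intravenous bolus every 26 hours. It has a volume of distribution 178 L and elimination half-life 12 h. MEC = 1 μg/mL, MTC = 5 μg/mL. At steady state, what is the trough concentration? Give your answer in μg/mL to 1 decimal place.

Over one 26-h interval, 26/12 ≈ 2.1667 half-lives elapse, leaving f ≈ 0.2227 of each dose.
Accumulation ratio R = 1/(1 − f) ≈ 1/0.7773 ≈ 1.2865.
Each bolus raises the concentration by D/Vd = 136/178 ≈ 0.764 μg/mL.
Cmax,ss = C₀/(1 − f) ≈ 0.764/0.7773 ≈ 0.983 μg/mL.
One interval later, Cmin,ss = Cmax,ss·e^(−kτ) ≈ 0.983 × 0.2227 ≈ 0.219 μg/mL.
Trough 0.2 μg/mL vs MEC 1 μg/mL: subtherapeutic.

0.2 μg/mL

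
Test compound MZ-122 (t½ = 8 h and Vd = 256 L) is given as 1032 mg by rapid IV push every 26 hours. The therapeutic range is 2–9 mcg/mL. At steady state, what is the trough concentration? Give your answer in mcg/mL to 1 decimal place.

0.5 mcg/mL

Over one 26-h interval, 26/8 ≈ 3.25 half-lives elapse, leaving f ≈ 0.1051 of each dose.
At steady state, accumulation factor R = 1/(1 − e^(−kτ)) ≈ 1.1174.
Each bolus raises the concentration by D/Vd = 1032/256 ≈ 4.031 mcg/mL.
Cmax,ss = C₀/(1 − f) ≈ 4.031/0.8949 ≈ 4.504 mcg/mL.
Steady-state trough Cmin,ss = Cmax,ss·f ≈ 4.504 × 0.1051 ≈ 0.473 mcg/mL.
Trough 0.5 mcg/mL vs MEC 2 mcg/mL: subtherapeutic.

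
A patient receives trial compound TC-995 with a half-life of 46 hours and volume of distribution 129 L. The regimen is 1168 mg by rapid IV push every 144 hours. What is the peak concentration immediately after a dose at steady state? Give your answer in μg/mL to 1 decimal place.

k = ln2/t½ = ln2/46 ≈ 0.015068 h⁻¹; fraction remaining f = e^(−kτ) = e^(−0.015068×144) ≈ 0.1142.
Accumulation ratio R = 1/(1 − f) ≈ 1/0.8858 ≈ 1.1289.
Single-dose peak C₀ = D/Vd = 1168/129 ≈ 9.054 μg/mL.
Steady-state peak Cmax,ss = C₀·R ≈ 9.054 × 1.1289 ≈ 10.221 μg/mL.

10.2 μg/mL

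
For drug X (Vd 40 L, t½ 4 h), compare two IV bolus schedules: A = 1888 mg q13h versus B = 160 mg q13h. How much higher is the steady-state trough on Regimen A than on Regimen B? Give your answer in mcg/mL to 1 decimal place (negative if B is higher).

Regimen A: f = (1/2)^(13/4) ≈ 0.1051; Cmin,ss = (1888/40)·f/(1−f) ≈ 5.543 mcg/mL.
Regimen B: f = (1/2)^(13/4) ≈ 0.1051; Cmin,ss = (160/40)·f/(1−f) ≈ 0.470 mcg/mL.
Difference ≈ 5.543 − 0.470 ≈ 5.073 mcg/mL.

5.1 mcg/mL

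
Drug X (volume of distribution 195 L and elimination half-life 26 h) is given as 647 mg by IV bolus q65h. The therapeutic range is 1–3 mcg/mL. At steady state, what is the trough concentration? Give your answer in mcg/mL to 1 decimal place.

0.7 mcg/mL

k = ln2/t½ = ln2/26 ≈ 0.026660 h⁻¹; fraction remaining f = e^(−kτ) = e^(−0.026660×65) ≈ 0.1768.
Accumulation ratio R = 1/(1 − f) ≈ 1/0.8232 ≈ 1.2148.
Each bolus raises the concentration by D/Vd = 647/195 ≈ 3.318 mcg/mL.
Steady-state peak Cmax,ss = C₀·R ≈ 3.318 × 1.2148 ≈ 4.031 mcg/mL.
Steady-state trough Cmin,ss = Cmax,ss·f ≈ 4.031 × 0.1768 ≈ 0.713 mcg/mL.
Trough 0.7 mcg/mL vs MEC 1 mcg/mL: subtherapeutic.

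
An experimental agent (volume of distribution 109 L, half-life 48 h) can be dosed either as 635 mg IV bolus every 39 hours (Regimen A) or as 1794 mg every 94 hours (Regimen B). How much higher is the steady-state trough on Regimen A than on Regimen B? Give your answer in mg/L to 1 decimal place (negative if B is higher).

2.0 mg/L

Regimen A: f = (1/2)^(39/48) ≈ 0.5694; Cmin,ss = (635/109)·f/(1−f) ≈ 7.704 mg/L.
Regimen B: f = (1/2)^(94/48) ≈ 0.2573; Cmin,ss = (1794/109)·f/(1−f) ≈ 5.702 mg/L.
Difference ≈ 7.704 − 5.702 ≈ 2.002 mg/L.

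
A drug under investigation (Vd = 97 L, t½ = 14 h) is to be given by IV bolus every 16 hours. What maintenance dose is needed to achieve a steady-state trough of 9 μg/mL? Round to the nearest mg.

τ/t½ = 16/14 ≈ 1.1429, so f = (1/2)^(16/14) ≈ 0.452862.
Cmin,ss = (D/Vd)·f/(1−f), so D = Cmin,ss·Vd·(1−f)/f.
D = 9 × 97 × (1−f)/f ≈ 9 × 97 × 1.20818 ≈ 1054.74 mg.

1055 mg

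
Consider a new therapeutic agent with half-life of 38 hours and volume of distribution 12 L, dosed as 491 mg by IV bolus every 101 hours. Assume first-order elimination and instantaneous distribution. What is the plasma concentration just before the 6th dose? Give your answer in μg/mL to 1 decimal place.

7.7 μg/mL

f = (1/2)^(τ/t½) = (1/2)^(101/38) ≈ 0.1585.
C₀ = D/Vd = 491/12 ≈ 40.917 μg/mL.
Before the 6th dose, 5 doses have been given. Superposition: Cmin = C₀·(f + f² + … + f^5).
≈ 40.917 × (0.1585 + 0.0251 + 0.0040 + 0.0006 + 0.0001) ≈ 40.917 × 0.1883 ≈ 7.705 μg/mL.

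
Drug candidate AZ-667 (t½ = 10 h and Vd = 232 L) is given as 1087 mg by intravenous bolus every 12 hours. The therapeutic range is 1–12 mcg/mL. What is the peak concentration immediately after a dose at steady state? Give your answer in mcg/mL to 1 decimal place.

8.3 mcg/mL

k = ln2/t½ = ln2/10 ≈ 0.069315 h⁻¹; fraction remaining f = e^(−kτ) = e^(−0.069315×12) ≈ 0.4353.
Accumulation ratio R = 1/(1 − f) ≈ 1/0.5647 ≈ 1.7709.
Each bolus raises the concentration by D/Vd = 1087/232 ≈ 4.685 mcg/mL.
Steady-state peak Cmax,ss = C₀·R ≈ 4.685 × 1.7709 ≈ 8.297 mcg/mL.
Peak 8.3 mcg/mL vs MTC 12 mcg/mL: below toxic threshold.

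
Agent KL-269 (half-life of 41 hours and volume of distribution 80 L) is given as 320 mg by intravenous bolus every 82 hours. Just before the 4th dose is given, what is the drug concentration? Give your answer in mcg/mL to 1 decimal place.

1.3 mcg/mL

f = (1/2)^(τ/t½) = (1/2)^(82/41) ≈ 0.2500.
C₀ = D/Vd = 320/80 ≈ 4.000 mcg/mL.
Before the 4th dose, 3 doses have been given. Superposition: Cmin = C₀·(f + f² + … + f^3).
≈ 4.000 × (0.2500 + 0.0625 + 0.0156) ≈ 4.000 × 0.3281 ≈ 1.312 mcg/mL.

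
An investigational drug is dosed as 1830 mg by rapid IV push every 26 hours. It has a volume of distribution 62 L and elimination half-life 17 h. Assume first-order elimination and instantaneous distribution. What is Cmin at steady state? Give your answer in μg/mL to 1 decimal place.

15.6 μg/mL

k = ln2/t½ = ln2/17 ≈ 0.040773 h⁻¹; fraction remaining f = e^(−kτ) = e^(−0.040773×26) ≈ 0.3464.
Each bolus raises the concentration by D/Vd = 1830/62 ≈ 29.516 μg/mL.
Steady-state trough Cmin,ss = C₀·f/(1−f) ≈ 29.516 × 0.3464/0.6536 ≈ 15.643 μg/mL.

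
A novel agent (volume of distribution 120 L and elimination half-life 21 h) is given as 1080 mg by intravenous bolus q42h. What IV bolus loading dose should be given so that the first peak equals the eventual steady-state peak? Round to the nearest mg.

1440 mg

f = (1/2)^(42/21) ≈ 0.250000; accumulation ratio R = 1/(1−f) ≈ 1.33333.
Loading dose to hit Cmax,ss on first dose: D_load = D_maint·R ≈ 1080 × 1.33333 ≈ 1440.00 mg.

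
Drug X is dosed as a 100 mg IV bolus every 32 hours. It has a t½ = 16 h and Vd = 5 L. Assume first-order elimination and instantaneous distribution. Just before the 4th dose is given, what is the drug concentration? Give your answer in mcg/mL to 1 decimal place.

f = (1/2)^(τ/t½) = (1/2)^(32/16) ≈ 0.2500.
C₀ = D/Vd = 100/5 ≈ 20.000 mcg/mL.
Before the 4th dose, 3 doses have been given. Superposition: Cmin = C₀·(f + f² + … + f^3).
≈ 20.000 × (0.2500 + 0.0625 + 0.0156) ≈ 20.000 × 0.3281 ≈ 6.562 mcg/mL.

6.6 mcg/mL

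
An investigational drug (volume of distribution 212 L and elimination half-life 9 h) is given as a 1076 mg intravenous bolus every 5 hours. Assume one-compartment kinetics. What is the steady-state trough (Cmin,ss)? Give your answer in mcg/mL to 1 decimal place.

10.8 mcg/mL

k = ln2/t½ = ln2/9 ≈ 0.077016 h⁻¹; fraction remaining f = e^(−kτ) = e^(−0.077016×5) ≈ 0.6804.
At steady state, accumulation factor R = 1/(1 − e^(−kτ)) ≈ 3.1289.
Each bolus raises the concentration by D/Vd = 1076/212 ≈ 5.075 mcg/mL.
Cmax,ss = C₀/(1 − f) ≈ 5.075/0.3196 ≈ 15.879 mcg/mL.
Steady-state trough Cmin,ss = Cmax,ss·f ≈ 15.879 × 0.6804 ≈ 10.804 mcg/mL.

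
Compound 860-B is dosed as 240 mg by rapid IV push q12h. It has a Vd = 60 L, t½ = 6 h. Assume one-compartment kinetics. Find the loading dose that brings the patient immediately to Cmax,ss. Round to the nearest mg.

320 mg

f = (1/2)^(12/6) ≈ 0.250000; accumulation ratio R = 1/(1−f) ≈ 1.33333.
Loading dose to hit Cmax,ss on first dose: D_load = D_maint·R ≈ 240 × 1.33333 ≈ 320.00 mg.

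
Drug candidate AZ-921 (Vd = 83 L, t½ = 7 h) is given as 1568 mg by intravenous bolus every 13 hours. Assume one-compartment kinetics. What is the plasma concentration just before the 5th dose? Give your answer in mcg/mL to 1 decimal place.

f = (1/2)^(τ/t½) = (1/2)^(13/7) ≈ 0.2760.
C₀ = D/Vd = 1568/83 ≈ 18.892 mcg/mL.
Before the 5th dose, 4 doses have been given. Superposition: Cmin = C₀·(f + f² + … + f^4).
≈ 18.892 × (0.2760 + 0.0762 + 0.0210 + 0.0058) ≈ 18.892 × 0.3790 ≈ 7.160 mcg/mL.

7.2 mcg/mL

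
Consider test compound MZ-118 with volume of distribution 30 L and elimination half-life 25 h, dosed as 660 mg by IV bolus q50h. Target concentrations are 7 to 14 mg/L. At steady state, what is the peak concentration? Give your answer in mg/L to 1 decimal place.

The dosing interval is 2 half-lives, so f = 2^(−2) = 0.25.
At steady state, R = 1/(1 − 0.25) = 4/3.
Single-dose peak C₀ = D/Vd = 660/30 = 22 mg/L.
Steady-state peak Cmax,ss = C₀·R = 22 × 4/3 ≈ 29.333 mg/L.
Peak 29.3 mg/L vs MTC 14 mg/L: exceeds toxic threshold.

29.3 mg/L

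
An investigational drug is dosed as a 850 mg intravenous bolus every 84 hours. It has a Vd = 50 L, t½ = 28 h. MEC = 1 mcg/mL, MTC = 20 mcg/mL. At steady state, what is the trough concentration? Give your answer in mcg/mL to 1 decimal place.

The dosing interval is 3 half-lives, so f = 2^(−3) = 0.125.
At steady state, R = 1/(1 − 0.125) = 8/7.
Single-dose peak C₀ = D/Vd = 850/50 = 17 mcg/mL.
Steady-state peak Cmax,ss = C₀·R = 17 × 8/7 ≈ 19.429 mcg/mL.
Steady-state trough Cmin,ss = Cmax,ss·f ≈ 19.429 × 0.125 ≈ 2.429 mcg/mL.
Trough 2.4 mcg/mL vs MEC 1 mcg/mL: adequate.

2.4 mcg/mL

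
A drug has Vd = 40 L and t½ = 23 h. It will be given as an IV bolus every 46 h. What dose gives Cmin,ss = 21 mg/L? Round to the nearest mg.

2520 mg

τ/t½ = 46/23 ≈ 2, so f = (1/2)^(46/23) ≈ 0.250000.
Cmin,ss = (D/Vd)·f/(1−f), so D = Cmin,ss·Vd·(1−f)/f.
D = 21 × 40 × (1−f)/f ≈ 21 × 40 × 3.00000 ≈ 2520.00 mg.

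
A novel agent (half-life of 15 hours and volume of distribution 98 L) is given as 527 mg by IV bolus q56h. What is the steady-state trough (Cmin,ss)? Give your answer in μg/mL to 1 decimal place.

0.4 μg/mL

Over one 56-h interval, 56/15 ≈ 3.7333 half-lives elapse, leaving f ≈ 0.0752 of each dose.
Accumulation ratio R = 1/(1 − f) ≈ 1/0.9248 ≈ 1.0813.
Single-dose peak C₀ = D/Vd = 527/98 ≈ 5.378 μg/mL.
Cmax,ss = C₀/(1 − f) ≈ 5.378/0.9248 ≈ 5.815 μg/mL.
Steady-state trough Cmin,ss = Cmax,ss·f ≈ 5.815 × 0.0752 ≈ 0.437 μg/mL.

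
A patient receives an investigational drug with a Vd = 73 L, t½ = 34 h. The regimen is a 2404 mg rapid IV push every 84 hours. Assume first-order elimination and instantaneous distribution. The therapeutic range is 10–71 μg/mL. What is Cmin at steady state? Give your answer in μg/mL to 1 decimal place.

7.2 μg/mL

τ/t½ = 84/34 ≈ 2.4706, so fraction remaining f = (1/2)^(84/34) ≈ 0.1804.
At steady state, accumulation factor R = 1/(1 − e^(−kτ)) ≈ 1.2201.
Single-dose peak C₀ = D/Vd = 2404/73 ≈ 32.932 μg/mL.
Cmax,ss = C₀/(1 − f) ≈ 32.932/0.8196 ≈ 40.181 μg/mL.
One interval later, Cmin,ss = Cmax,ss·e^(−kτ) ≈ 40.181 × 0.1804 ≈ 7.249 μg/mL.
Trough 7.2 μg/mL vs MEC 10 μg/mL: subtherapeutic.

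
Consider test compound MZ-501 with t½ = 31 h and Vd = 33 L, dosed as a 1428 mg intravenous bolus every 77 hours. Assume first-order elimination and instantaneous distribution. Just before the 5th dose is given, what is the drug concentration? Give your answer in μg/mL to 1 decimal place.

9.4 μg/mL

f = (1/2)^(τ/t½) = (1/2)^(77/31) ≈ 0.1788.
C₀ = D/Vd = 1428/33 ≈ 43.273 μg/mL.
Before the 5th dose, 4 doses have been given. Superposition: Cmin = C₀·(f + f² + … + f^4).
≈ 43.273 × (0.1788 + 0.0320 + 0.0057 + 0.0010) ≈ 43.273 × 0.2175 ≈ 9.412 μg/mL.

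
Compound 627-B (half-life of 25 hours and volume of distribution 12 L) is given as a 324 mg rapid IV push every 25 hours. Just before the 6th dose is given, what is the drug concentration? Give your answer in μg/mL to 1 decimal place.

f = (1/2)^(τ/t½) = (1/2)^(25/25) ≈ 0.5000.
C₀ = D/Vd = 324/12 ≈ 27.000 μg/mL.
Before the 6th dose, 5 doses have been given. Superposition: Cmin = C₀·(f + f² + … + f^5).
≈ 27.000 × (0.5000 + 0.2500 + 0.1250 + 0.0625 + 0.0313) ≈ 27.000 × 0.9688 ≈ 26.158 μg/mL.

26.2 μg/mL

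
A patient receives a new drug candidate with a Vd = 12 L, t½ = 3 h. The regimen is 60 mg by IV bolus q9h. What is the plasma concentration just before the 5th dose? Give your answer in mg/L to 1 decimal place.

0.7 mg/L

f = (1/2)^(τ/t½) = (1/2)^(9/3) ≈ 0.1250.
C₀ = D/Vd = 60/12 ≈ 5.000 mg/L.
Before the 5th dose, 4 doses have been given. Superposition: Cmin = C₀·(f + f² + … + f^4).
≈ 5.000 × (0.1250 + 0.0156 + 0.0020 + 0.0002) ≈ 5.000 × 0.1428 ≈ 0.714 mg/L.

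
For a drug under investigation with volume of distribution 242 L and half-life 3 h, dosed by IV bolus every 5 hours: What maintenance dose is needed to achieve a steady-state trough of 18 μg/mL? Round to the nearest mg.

9473 mg

τ/t½ = 5/3 ≈ 1.6667, so f = (1/2)^(5/3) ≈ 0.314980.
Cmin,ss = (D/Vd)·f/(1−f), so D = Cmin,ss·Vd·(1−f)/f.
D = 18 × 242 × (1−f)/f ≈ 18 × 242 × 2.17480 ≈ 9473.43 mg.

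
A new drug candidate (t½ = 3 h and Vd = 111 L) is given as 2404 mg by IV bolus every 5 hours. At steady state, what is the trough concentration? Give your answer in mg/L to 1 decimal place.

10.0 mg/L

Over one 5-h interval, 5/3 ≈ 1.6667 half-lives elapse, leaving f ≈ 0.3150 of each dose.
Single-dose peak C₀ = D/Vd = 2404/111 ≈ 21.658 mg/L.
Steady-state trough Cmin,ss = C₀·f/(1−f) ≈ 21.658 × 0.3150/0.6850 ≈ 9.960 mg/L.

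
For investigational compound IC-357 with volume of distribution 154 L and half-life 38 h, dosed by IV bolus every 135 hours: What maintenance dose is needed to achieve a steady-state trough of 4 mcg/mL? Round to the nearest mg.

τ/t½ = 135/38 ≈ 3.5526, so f = (1/2)^(135/38) ≈ 0.085222.
Cmin,ss = (D/Vd)·f/(1−f), so D = Cmin,ss·Vd·(1−f)/f.
D = 4 × 154 × (1−f)/f ≈ 4 × 154 × 10.73406 ≈ 6612.18 mg.

6612 mg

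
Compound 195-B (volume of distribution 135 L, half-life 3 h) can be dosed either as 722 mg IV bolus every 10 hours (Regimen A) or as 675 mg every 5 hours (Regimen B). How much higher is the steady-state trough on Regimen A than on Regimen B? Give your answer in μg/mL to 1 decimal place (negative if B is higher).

Regimen A: f = (1/2)^(10/3) ≈ 0.0992; Cmin,ss = (722/135)·f/(1−f) ≈ 0.589 μg/mL.
Regimen B: f = (1/2)^(5/3) ≈ 0.3150; Cmin,ss = (675/135)·f/(1−f) ≈ 2.299 μg/mL.
Difference ≈ 0.589 − 2.299 ≈ -1.710 μg/mL.

-1.7 μg/mL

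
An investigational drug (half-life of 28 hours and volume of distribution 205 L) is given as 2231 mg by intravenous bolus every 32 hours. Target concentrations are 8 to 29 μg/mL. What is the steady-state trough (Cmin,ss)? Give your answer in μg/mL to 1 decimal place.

Over one 32-h interval, 32/28 ≈ 1.1429 half-lives elapse, leaving f ≈ 0.4529 of each dose.
At steady state, accumulation factor R = 1/(1 − e^(−kτ)) ≈ 1.8278.
Single-dose peak C₀ = D/Vd = 2231/205 ≈ 10.883 μg/mL.
Cmax,ss = C₀/(1 − f) ≈ 10.883/0.5471 ≈ 19.892 μg/mL.
Steady-state trough Cmin,ss = Cmax,ss·f ≈ 19.892 × 0.4529 ≈ 9.009 μg/mL.
Trough 9.0 μg/mL vs MEC 8 μg/mL: adequate.

9.0 μg/mL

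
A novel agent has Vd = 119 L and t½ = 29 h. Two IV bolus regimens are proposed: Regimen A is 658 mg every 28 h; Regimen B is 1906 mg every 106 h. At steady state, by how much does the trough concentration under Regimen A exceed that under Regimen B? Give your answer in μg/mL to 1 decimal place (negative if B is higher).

Regimen A: f = (1/2)^(28/29) ≈ 0.5121; Cmin,ss = (658/119)·f/(1−f) ≈ 5.804 μg/mL.
Regimen B: f = (1/2)^(106/29) ≈ 0.0794; Cmin,ss = (1906/119)·f/(1−f) ≈ 1.381 μg/mL.
Difference ≈ 5.804 − 1.381 ≈ 4.423 μg/mL.

4.4 μg/mL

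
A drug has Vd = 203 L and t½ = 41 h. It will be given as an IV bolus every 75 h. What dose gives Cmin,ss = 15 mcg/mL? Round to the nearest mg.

7776 mg

τ/t½ = 75/41 ≈ 1.8293, so f = (1/2)^(75/41) ≈ 0.281407.
Cmin,ss = (D/Vd)·f/(1−f), so D = Cmin,ss·Vd·(1−f)/f.
D = 15 × 203 × (1−f)/f ≈ 15 × 203 × 2.55357 ≈ 7775.62 mg.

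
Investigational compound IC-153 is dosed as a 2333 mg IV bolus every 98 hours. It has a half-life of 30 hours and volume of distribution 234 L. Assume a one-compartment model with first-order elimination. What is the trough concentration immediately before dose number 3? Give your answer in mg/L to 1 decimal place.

1.1 mg/L

f = (1/2)^(τ/t½) = (1/2)^(98/30) ≈ 0.1039.
C₀ = D/Vd = 2333/234 ≈ 9.970 mg/L.
Before the 3rd dose, 2 doses have been given. Superposition: Cmin = C₀·(f + f²).
≈ 9.970 × (0.1039 + 0.0108) ≈ 9.970 × 0.1147 ≈ 1.144 mg/L.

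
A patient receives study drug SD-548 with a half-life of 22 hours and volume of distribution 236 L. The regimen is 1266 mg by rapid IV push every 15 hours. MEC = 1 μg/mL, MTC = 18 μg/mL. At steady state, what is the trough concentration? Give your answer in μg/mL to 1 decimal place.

8.9 μg/mL

Over one 15-h interval, 15/22 ≈ 0.68182 half-lives elapse, leaving f ≈ 0.6234 of each dose.
At steady state, accumulation factor R = 1/(1 − e^(−kτ)) ≈ 2.6553.
Each bolus raises the concentration by D/Vd = 1266/236 ≈ 5.364 μg/mL.
Steady-state peak Cmax,ss = C₀·R ≈ 5.364 × 2.6553 ≈ 14.243 μg/mL.
One interval later, Cmin,ss = Cmax,ss·e^(−kτ) ≈ 14.243 × 0.6234 ≈ 8.879 μg/mL.
Trough 8.9 μg/mL vs MEC 1 μg/mL: adequate.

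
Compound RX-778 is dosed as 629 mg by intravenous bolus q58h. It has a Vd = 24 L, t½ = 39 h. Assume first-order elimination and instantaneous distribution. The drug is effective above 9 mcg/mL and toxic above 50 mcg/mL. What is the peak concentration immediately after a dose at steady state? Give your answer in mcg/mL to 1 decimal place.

Over one 58-h interval, 58/39 ≈ 1.4872 half-lives elapse, leaving f ≈ 0.3567 of each dose.
At steady state, accumulation factor R = 1/(1 − e^(−kτ)) ≈ 1.5545.
Single-dose peak C₀ = D/Vd = 629/24 ≈ 26.208 mcg/mL.
Cmax,ss = C₀/(1 − f) ≈ 26.208/0.6433 ≈ 40.740 mcg/mL.
Peak 40.7 mcg/mL vs MTC 50 mcg/mL: below toxic threshold.

40.7 mcg/mL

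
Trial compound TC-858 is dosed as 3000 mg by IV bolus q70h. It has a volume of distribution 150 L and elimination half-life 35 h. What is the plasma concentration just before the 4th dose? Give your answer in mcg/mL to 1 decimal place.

f = (1/2)^(τ/t½) = (1/2)^(70/35) ≈ 0.2500.
C₀ = D/Vd = 3000/150 ≈ 20.000 mcg/mL.
Before the 4th dose, 3 doses have been given. Superposition: Cmin = C₀·(f + f² + … + f^3).
≈ 20.000 × (0.2500 + 0.0625 + 0.0156) ≈ 20.000 × 0.3281 ≈ 6.562 mcg/mL.

6.6 mcg/mL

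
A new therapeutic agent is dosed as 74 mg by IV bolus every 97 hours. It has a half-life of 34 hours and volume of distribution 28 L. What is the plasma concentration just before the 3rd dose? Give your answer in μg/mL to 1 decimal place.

f = (1/2)^(τ/t½) = (1/2)^(97/34) ≈ 0.1384.
C₀ = D/Vd = 74/28 ≈ 2.643 μg/mL.
Before the 3rd dose, 2 doses have been given. Superposition: Cmin = C₀·(f + f²).
≈ 2.643 × (0.1384 + 0.0192) ≈ 2.643 × 0.1576 ≈ 0.417 μg/mL.

0.4 μg/mL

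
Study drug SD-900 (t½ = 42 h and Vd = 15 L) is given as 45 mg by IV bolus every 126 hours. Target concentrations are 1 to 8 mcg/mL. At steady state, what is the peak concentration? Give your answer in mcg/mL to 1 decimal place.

3.4 mcg/mL

τ = 126 h = 3 half-lives, so f = (1/2)^3 = 0.125.
At steady state, R = 1/(1 − 0.125) = 8/7.
Single-dose peak C₀ = D/Vd = 45/15 = 3 mcg/mL.
Steady-state peak Cmax,ss = C₀·R = 3 × 8/7 ≈ 3.429 mcg/mL.
Peak 3.4 mcg/mL vs MTC 8 mcg/mL: below toxic threshold.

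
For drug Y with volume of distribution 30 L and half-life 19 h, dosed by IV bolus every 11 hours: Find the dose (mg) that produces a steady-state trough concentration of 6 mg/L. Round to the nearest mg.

τ/t½ = 11/19 ≈ 0.57895, so f = (1/2)^(11/19) ≈ 0.669452.
Cmin,ss = (D/Vd)·f/(1−f), so D = Cmin,ss·Vd·(1−f)/f.
D = 6 × 30 × (1−f)/f ≈ 6 × 30 × 0.49376 ≈ 88.88 mg.

89 mg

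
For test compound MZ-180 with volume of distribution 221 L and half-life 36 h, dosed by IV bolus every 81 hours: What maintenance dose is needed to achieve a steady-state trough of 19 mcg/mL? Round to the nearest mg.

τ/t½ = 81/36 ≈ 2.25, so f = (1/2)^(81/36) ≈ 0.210224.
Cmin,ss = (D/Vd)·f/(1−f), so D = Cmin,ss·Vd·(1−f)/f.
D = 19 × 221 × (1−f)/f ≈ 19 × 221 × 3.75683 ≈ 15774.93 mg.

15775 mg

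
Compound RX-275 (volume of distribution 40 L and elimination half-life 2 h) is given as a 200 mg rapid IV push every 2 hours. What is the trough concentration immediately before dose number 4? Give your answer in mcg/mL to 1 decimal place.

f = (1/2)^(τ/t½) = (1/2)^(2/2) ≈ 0.5000.
C₀ = D/Vd = 200/40 ≈ 5.000 mcg/mL.
Before the 4th dose, 3 doses have been given. Superposition: Cmin = C₀·(f + f² + … + f^3).
≈ 5.000 × (0.5000 + 0.2500 + 0.1250) ≈ 5.000 × 0.8750 ≈ 4.375 mcg/mL.

4.4 mcg/mL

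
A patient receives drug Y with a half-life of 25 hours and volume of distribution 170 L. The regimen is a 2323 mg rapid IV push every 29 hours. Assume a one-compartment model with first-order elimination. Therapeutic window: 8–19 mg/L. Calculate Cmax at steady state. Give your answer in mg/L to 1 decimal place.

24.7 mg/L

Over one 29-h interval, 29/25 ≈ 1.16 half-lives elapse, leaving f ≈ 0.4475 of each dose.
Accumulation ratio R = 1/(1 − f) ≈ 1/0.5525 ≈ 1.8100.
Single-dose peak C₀ = D/Vd = 2323/170 ≈ 13.665 mg/L.
Steady-state peak Cmax,ss = C₀·R ≈ 13.665 × 1.8100 ≈ 24.734 mg/L.
Peak 24.7 mg/L vs MTC 19 mg/L: exceeds toxic threshold.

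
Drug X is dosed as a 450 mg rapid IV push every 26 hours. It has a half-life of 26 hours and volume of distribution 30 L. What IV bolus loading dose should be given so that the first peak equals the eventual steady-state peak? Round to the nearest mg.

f = (1/2)^(26/26) ≈ 0.500000; accumulation ratio R = 1/(1−f) ≈ 2.00000.
Loading dose to hit Cmax,ss on first dose: D_load = D_maint·R ≈ 450 × 2.00000 ≈ 900.00 mg.

900 mg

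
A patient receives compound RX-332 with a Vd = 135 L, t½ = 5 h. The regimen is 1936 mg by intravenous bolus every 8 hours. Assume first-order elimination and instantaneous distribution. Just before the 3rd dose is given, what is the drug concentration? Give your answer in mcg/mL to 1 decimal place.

f = (1/2)^(τ/t½) = (1/2)^(8/5) ≈ 0.3299.
C₀ = D/Vd = 1936/135 ≈ 14.341 mcg/mL.
Before the 3rd dose, 2 doses have been given. Superposition: Cmin = C₀·(f + f²).
≈ 14.341 × (0.3299 + 0.1088) ≈ 14.341 × 0.4387 ≈ 6.291 mcg/mL.

6.3 mcg/mL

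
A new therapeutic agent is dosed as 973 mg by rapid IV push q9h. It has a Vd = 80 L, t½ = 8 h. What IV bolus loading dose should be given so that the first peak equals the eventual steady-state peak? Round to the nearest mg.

f = (1/2)^(9/8) ≈ 0.458502; accumulation ratio R = 1/(1−f) ≈ 1.84673.
Loading dose to hit Cmax,ss on first dose: D_load = D_maint·R ≈ 973 × 1.84673 ≈ 1796.87 mg.

1797 mg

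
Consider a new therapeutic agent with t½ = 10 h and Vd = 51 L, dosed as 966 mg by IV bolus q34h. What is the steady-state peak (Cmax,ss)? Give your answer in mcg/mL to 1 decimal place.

20.9 mcg/mL

k = ln2/t½ = ln2/10 ≈ 0.069315 h⁻¹; fraction remaining f = e^(−kτ) = e^(−0.069315×34) ≈ 0.0947.
At steady state, accumulation factor R = 1/(1 − e^(−kτ)) ≈ 1.1046.
Each bolus raises the concentration by D/Vd = 966/51 ≈ 18.941 mcg/mL.
Cmax,ss = C₀/(1 − f) ≈ 18.941/0.9053 ≈ 20.922 mcg/mL.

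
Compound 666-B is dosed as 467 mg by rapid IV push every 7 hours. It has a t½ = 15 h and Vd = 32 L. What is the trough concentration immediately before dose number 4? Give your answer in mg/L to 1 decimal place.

f = (1/2)^(τ/t½) = (1/2)^(7/15) ≈ 0.7236.
C₀ = D/Vd = 467/32 ≈ 14.594 mg/L.
Before the 4th dose, 3 doses have been given. Superposition: Cmin = C₀·(f + f² + … + f^3).
≈ 14.594 × (0.7236 + 0.5236 + 0.3789) ≈ 14.594 × 1.6261 ≈ 23.731 mg/L.

23.7 mg/L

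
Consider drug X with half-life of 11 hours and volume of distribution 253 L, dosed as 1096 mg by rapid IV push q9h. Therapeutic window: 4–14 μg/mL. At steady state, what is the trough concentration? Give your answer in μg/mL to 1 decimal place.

5.7 μg/mL

Over one 9-h interval, 9/11 ≈ 0.81818 half-lives elapse, leaving f ≈ 0.5672 of each dose.
Accumulation ratio R = 1/(1 − f) ≈ 1/0.4328 ≈ 2.3105.
Single-dose peak C₀ = D/Vd = 1096/253 ≈ 4.332 μg/mL.
Cmax,ss = C₀/(1 − f) ≈ 4.332/0.4328 ≈ 10.009 μg/mL.
One interval later, Cmin,ss = Cmax,ss·e^(−kτ) ≈ 10.009 × 0.5672 ≈ 5.677 μg/mL.
Trough 5.7 μg/mL vs MEC 4 μg/mL: adequate.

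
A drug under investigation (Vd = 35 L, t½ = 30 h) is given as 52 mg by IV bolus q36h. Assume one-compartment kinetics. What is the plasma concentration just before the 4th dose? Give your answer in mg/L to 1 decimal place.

f = (1/2)^(τ/t½) = (1/2)^(36/30) ≈ 0.4353.
C₀ = D/Vd = 52/35 ≈ 1.486 mg/L.
Before the 4th dose, 3 doses have been given. Superposition: Cmin = C₀·(f + f² + … + f^3).
≈ 1.486 × (0.4353 + 0.1895 + 0.0825) ≈ 1.486 × 0.7073 ≈ 1.051 mg/L.

1.1 mg/L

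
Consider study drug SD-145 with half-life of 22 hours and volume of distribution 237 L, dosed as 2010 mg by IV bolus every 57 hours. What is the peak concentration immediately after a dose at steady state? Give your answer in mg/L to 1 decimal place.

Over one 57-h interval, 57/22 ≈ 2.5909 half-lives elapse, leaving f ≈ 0.1660 of each dose.
At steady state, accumulation factor R = 1/(1 − e^(−kτ)) ≈ 1.1990.
Single-dose peak C₀ = D/Vd = 2010/237 ≈ 8.481 mg/L.
Steady-state peak Cmax,ss = C₀·R ≈ 8.481 × 1.1990 ≈ 10.169 mg/L.

10.2 mg/L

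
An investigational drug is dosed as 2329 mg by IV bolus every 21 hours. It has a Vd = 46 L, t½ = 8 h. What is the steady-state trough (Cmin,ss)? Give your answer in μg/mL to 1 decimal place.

Over one 21-h interval, 21/8 ≈ 2.625 half-lives elapse, leaving f ≈ 0.1621 of each dose.
Each bolus raises the concentration by D/Vd = 2329/46 ≈ 50.630 μg/mL.
Steady-state trough Cmin,ss = C₀·f/(1−f) ≈ 50.630 × 0.1621/0.8379 ≈ 9.795 μg/mL.

9.8 μg/mL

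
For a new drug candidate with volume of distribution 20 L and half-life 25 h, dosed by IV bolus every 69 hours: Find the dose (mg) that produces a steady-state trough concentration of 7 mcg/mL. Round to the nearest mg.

τ/t½ = 69/25 ≈ 2.76, so f = (1/2)^(69/25) ≈ 0.147624.
Cmin,ss = (D/Vd)·f/(1−f), so D = Cmin,ss·Vd·(1−f)/f.
D = 7 × 20 × (1−f)/f ≈ 7 × 20 × 5.77397 ≈ 808.36 mg.

808 mg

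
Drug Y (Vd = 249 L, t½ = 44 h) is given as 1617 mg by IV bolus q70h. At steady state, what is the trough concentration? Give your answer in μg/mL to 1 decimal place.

τ/t½ = 70/44 ≈ 1.5909, so fraction remaining f = (1/2)^(70/44) ≈ 0.3320.
Single-dose peak C₀ = D/Vd = 1617/249 ≈ 6.494 μg/mL.
Steady-state trough Cmin,ss = C₀·f/(1−f) ≈ 6.494 × 0.3320/0.6680 ≈ 3.228 μg/mL.

3.2 μg/mL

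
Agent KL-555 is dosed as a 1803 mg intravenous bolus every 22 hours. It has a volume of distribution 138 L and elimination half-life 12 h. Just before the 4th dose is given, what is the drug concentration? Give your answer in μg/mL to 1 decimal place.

5.0 μg/mL

f = (1/2)^(τ/t½) = (1/2)^(22/12) ≈ 0.2806.
C₀ = D/Vd = 1803/138 ≈ 13.065 μg/mL.
Before the 4th dose, 3 doses have been given. Superposition: Cmin = C₀·(f + f² + … + f^3).
≈ 13.065 × (0.2806 + 0.0787 + 0.0221) ≈ 13.065 × 0.3814 ≈ 4.983 μg/mL.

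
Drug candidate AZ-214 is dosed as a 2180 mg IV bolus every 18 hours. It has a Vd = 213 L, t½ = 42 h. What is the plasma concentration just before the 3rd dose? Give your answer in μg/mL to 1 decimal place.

f = (1/2)^(τ/t½) = (1/2)^(18/42) ≈ 0.7430.
C₀ = D/Vd = 2180/213 ≈ 10.235 μg/mL.
Before the 3rd dose, 2 doses have been given. Superposition: Cmin = C₀·(f + f²).
≈ 10.235 × (0.7430 + 0.5520) ≈ 10.235 × 1.2950 ≈ 13.254 μg/mL.

13.3 μg/mL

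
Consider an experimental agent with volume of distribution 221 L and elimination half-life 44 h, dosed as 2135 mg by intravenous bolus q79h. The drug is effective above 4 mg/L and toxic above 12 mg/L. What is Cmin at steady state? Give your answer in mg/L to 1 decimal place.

k = ln2/t½ = ln2/44 ≈ 0.015753 h⁻¹; fraction remaining f = e^(−kτ) = e^(−0.015753×79) ≈ 0.2881.
Accumulation ratio R = 1/(1 − f) ≈ 1/0.7119 ≈ 1.4047.
Each bolus raises the concentration by D/Vd = 2135/221 ≈ 9.661 mg/L.
Cmax,ss = C₀/(1 − f) ≈ 9.661/0.7119 ≈ 13.571 mg/L.
One interval later, Cmin,ss = Cmax,ss·e^(−kτ) ≈ 13.571 × 0.2881 ≈ 3.910 mg/L.
Trough 3.9 mg/L vs MEC 4 mg/L: subtherapeutic.

3.9 mg/L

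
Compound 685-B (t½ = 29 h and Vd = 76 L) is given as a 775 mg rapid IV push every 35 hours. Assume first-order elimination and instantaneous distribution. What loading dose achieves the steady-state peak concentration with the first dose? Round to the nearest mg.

f = (1/2)^(35/29) ≈ 0.433199; accumulation ratio R = 1/(1−f) ≈ 1.76429.
Loading dose to hit Cmax,ss on first dose: D_load = D_maint·R ≈ 775 × 1.76429 ≈ 1367.32 mg.

1367 mg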